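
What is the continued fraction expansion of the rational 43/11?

Run the Euclidean algorithm on 43 and 11; the successive quotients are the partial quotients a_0, a_1, ... (each step inverts the fractional part left over by the previous one):
  43 = 3*11 + 10, so a_0 = 3.
  11 = 1*10 + 1, so a_1 = 1.
  10 = 10*1 + 0, so a_2 = 10.
The remainder reaches 0 after 3 divisions, so the expansion has 3 partial quotients, read off in order.

[3; 1, 10]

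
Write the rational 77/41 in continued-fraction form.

[1; 1, 7, 5]

Run the Euclidean algorithm on 77 and 41; the successive quotients are the partial quotients a_0, a_1, ... (each step inverts the fractional part left over by the previous one):
  77 = 1*41 + 36, so a_0 = 1.
  41 = 1*36 + 5, so a_1 = 1.
  36 = 7*5 + 1, so a_2 = 7.
  5 = 5*1 + 0, so a_3 = 5.
The remainder reaches 0 after 4 divisions, so the expansion has 4 partial quotients, read off in order.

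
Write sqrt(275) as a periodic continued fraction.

Write x_i = (sqrt(275) + m_i)/d_i with (m_0, d_0) = (0, 1). a_0 = floor(sqrt(275)) = 16, since 16^2 = 256 <= 275 < 289 = 17^2.
Iterate m_{i+1} = d_i*a_i - m_i, d_{i+1} = (275 - m_{i+1}^2)/d_i, a_{i+1} = floor((a_0 + m_{i+1})/d_{i+1}):
  m_1 = 1*16 - 0 = 16, d_1 = (275 - 16^2)/1 = 19/1 = 19, a_1 = floor((16 + 16)/19) = 1.
  m_2 = 19*1 - 16 = 3, d_2 = (275 - 3^2)/19 = 266/19 = 14, a_2 = floor((16 + 3)/14) = 1.
  m_3 = 14*1 - 3 = 11, d_3 = (275 - 11^2)/14 = 154/14 = 11, a_3 = floor((16 + 11)/11) = 2.
  m_4 = 11*2 - 11 = 11, d_4 = (275 - 11^2)/11 = 154/11 = 14, a_4 = floor((16 + 11)/14) = 1.
  m_5 = 14*1 - 11 = 3, d_5 = (275 - 3^2)/14 = 266/14 = 19, a_5 = floor((16 + 3)/19) = 1.
  m_6 = 19*1 - 3 = 16, d_6 = (275 - 16^2)/19 = 19/19 = 1, a_6 = floor((16 + 16)/1) = 32.
  m_7 = 1*32 - 16 = 16, d_7 = (275 - 16^2)/1 = 19/1 = 19: (m_7, d_7) = (m_1, d_1) = (16, 19), so from here the quotients repeat a_1, ..., a_6; the period length is 6.
Hence the expansion of sqrt(275) is a_0 = 16 followed by the repeating block 1, 1, 2, 1, 1, 32 (period 6).

[16; (1, 1, 2, 1, 1, 32)]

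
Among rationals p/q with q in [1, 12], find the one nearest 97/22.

Expand x = 97/22 as a continued fraction with the Euclidean algorithm:
  97 = 4*22 + 9, so a_0 = 4.
  22 = 2*9 + 4, so a_1 = 2.
  9 = 2*4 + 1, so a_2 = 2.
  4 = 4*1 + 0, so a_3 = 4.
so x = [4; 2, 2, 4].
Convergents (p_i = a_i*p_{i-1} + p_{i-2}, q_i = a_i*q_{i-1} + q_{i-2} with p_{-2}=0, p_{-1}=1, q_{-2}=1, q_{-1}=0), until the denominator exceeds 12:
  i=0: a_0=4, p_0 = 4*1 + 0 = 4, q_0 = 4*0 + 1 = 1.
  i=1: a_1=2, p_1 = 2*4 + 1 = 9, q_1 = 2*1 + 0 = 2.
  i=2: a_2=2, p_2 = 2*9 + 4 = 22, q_2 = 2*2 + 1 = 5.
  i=3: a_3=4, p_3 = 4*22 + 9 = 97, q_3 = 4*5 + 2 = 22.
q_3 = 22 > 12, so the last convergent with denominator <= 12 is p_2/q_2 = 22/5.
The closest fraction with denominator <= 12 is either p_2/q_2 or the intermediate fraction (k*p_2 + p_1)/(k*q_2 + q_1) with the largest k >= 1 whose denominator stays <= 12; these approach x as k grows, and every other convergent or intermediate fraction in range is farther away.
Largest k: floor((12 - q_1)/q_2) = floor((12 - 2)/5) = 2.
That gives (2*22 + 9)/(2*5 + 2) = 53/12.
Compare the errors: |x - 22/5| = |97*5 - 22*22|/(22*5) = 1/110, and |x - 53/12| = |97*12 - 53*22|/(22*12) = 2/264.
Cross-multiplying, 2*110 = 220 < 264 = 1*264, so 2/264 is smaller: the intermediate fraction 53/12 is closer to x than 22/5.

53/12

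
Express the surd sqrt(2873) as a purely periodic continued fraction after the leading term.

[53; (1, 1, 1, 1, 106)]

Write x_i = (sqrt(2873) + m_i)/d_i with (m_0, d_0) = (0, 1). a_0 = floor(sqrt(2873)) = 53, since 53^2 = 2809 <= 2873 < 2916 = 54^2.
Iterate m_{i+1} = d_i*a_i - m_i, d_{i+1} = (2873 - m_{i+1}^2)/d_i, a_{i+1} = floor((a_0 + m_{i+1})/d_{i+1}):
  m_1 = 1*53 - 0 = 53, d_1 = (2873 - 53^2)/1 = 64/1 = 64, a_1 = floor((53 + 53)/64) = 1.
  m_2 = 64*1 - 53 = 11, d_2 = (2873 - 11^2)/64 = 2752/64 = 43, a_2 = floor((53 + 11)/43) = 1.
  m_3 = 43*1 - 11 = 32, d_3 = (2873 - 32^2)/43 = 1849/43 = 43, a_3 = floor((53 + 32)/43) = 1.
  m_4 = 43*1 - 32 = 11, d_4 = (2873 - 11^2)/43 = 2752/43 = 64, a_4 = floor((53 + 11)/64) = 1.
  m_5 = 64*1 - 11 = 53, d_5 = (2873 - 53^2)/64 = 64/64 = 1, a_5 = floor((53 + 53)/1) = 106.
  m_6 = 1*106 - 53 = 53, d_6 = (2873 - 53^2)/1 = 64/1 = 64: (m_6, d_6) = (m_1, d_1) = (53, 64), so from here the quotients repeat a_1, ..., a_5; the period length is 5.
Hence the expansion of sqrt(2873) is a_0 = 53 followed by the repeating block 1, 1, 1, 1, 106 (period 5).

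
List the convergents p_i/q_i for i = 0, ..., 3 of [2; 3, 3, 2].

Using the convergent recurrence p_i = a_i*p_{i-1} + p_{i-2}, q_i = a_i*q_{i-1} + q_{i-2} with p_{-2}=0, p_{-1}=1, q_{-2}=1, q_{-1}=0:
  i=0: a_0=2, p_0 = 2*1 + 0 = 2, q_0 = 2*0 + 1 = 1.
  i=1: a_1=3, p_1 = 3*2 + 1 = 7, q_1 = 3*1 + 0 = 3.
  i=2: a_2=3, p_2 = 3*7 + 2 = 23, q_2 = 3*3 + 1 = 10.
  i=3: a_3=2, p_3 = 2*23 + 7 = 53, q_3 = 2*10 + 3 = 23.

2/1, 7/3, 23/10, 53/23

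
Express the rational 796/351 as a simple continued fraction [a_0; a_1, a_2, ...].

Run the Euclidean algorithm on 796 and 351; the successive quotients are the partial quotients a_0, a_1, ... (each step inverts the fractional part left over by the previous one):
  796 = 2*351 + 94, so a_0 = 2.
  351 = 3*94 + 69, so a_1 = 3.
  94 = 1*69 + 25, so a_2 = 1.
  69 = 2*25 + 19, so a_3 = 2.
  25 = 1*19 + 6, so a_4 = 1.
  19 = 3*6 + 1, so a_5 = 3.
  6 = 6*1 + 0, so a_6 = 6.
The remainder reaches 0 after 7 divisions, so the expansion has 7 partial quotients, read off in order.

[2; 3, 1, 2, 1, 3, 6]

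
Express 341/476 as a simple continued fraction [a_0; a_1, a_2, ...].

[0; 1, 2, 1, 1, 9, 7]

Run the Euclidean algorithm on 341 and 476; the successive quotients are the partial quotients a_0, a_1, ... (each step inverts the fractional part left over by the previous one):
  341 = 0*476 + 341, so a_0 = 0.
  476 = 1*341 + 135, so a_1 = 1.
  341 = 2*135 + 71, so a_2 = 2.
  135 = 1*71 + 64, so a_3 = 1.
  71 = 1*64 + 7, so a_4 = 1.
  64 = 9*7 + 1, so a_5 = 9.
  7 = 7*1 + 0, so a_6 = 7.
The remainder reaches 0 after 7 divisions, so the expansion has 7 partial quotients, read off in order.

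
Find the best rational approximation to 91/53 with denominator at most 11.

12/7

Expand x = 91/53 as a continued fraction with the Euclidean algorithm:
  91 = 1*53 + 38, so a_0 = 1.
  53 = 1*38 + 15, so a_1 = 1.
  38 = 2*15 + 8, so a_2 = 2.
  15 = 1*8 + 7, so a_3 = 1.
  8 = 1*7 + 1, so a_4 = 1.
  7 = 7*1 + 0, so a_5 = 7.
so x = [1; 1, 2, 1, 1, 7].
Convergents (p_i = a_i*p_{i-1} + p_{i-2}, q_i = a_i*q_{i-1} + q_{i-2} with p_{-2}=0, p_{-1}=1, q_{-2}=1, q_{-1}=0), until the denominator exceeds 11:
  i=0: a_0=1, p_0 = 1*1 + 0 = 1, q_0 = 1*0 + 1 = 1.
  i=1: a_1=1, p_1 = 1*1 + 1 = 2, q_1 = 1*1 + 0 = 1.
  i=2: a_2=2, p_2 = 2*2 + 1 = 5, q_2 = 2*1 + 1 = 3.
  i=3: a_3=1, p_3 = 1*5 + 2 = 7, q_3 = 1*3 + 1 = 4.
  i=4: a_4=1, p_4 = 1*7 + 5 = 12, q_4 = 1*4 + 3 = 7.
  i=5: a_5=7, p_5 = 7*12 + 7 = 91, q_5 = 7*7 + 4 = 53.
q_5 = 53 > 11, so the last convergent with denominator <= 11 is p_4/q_4 = 12/7.
The closest fraction with denominator <= 11 is either p_4/q_4 or the intermediate fraction (k*p_4 + p_3)/(k*q_4 + q_3) with the largest k >= 1 whose denominator stays <= 11; these approach x as k grows, and every other convergent or intermediate fraction in range is farther away.
Largest k: floor((11 - q_3)/q_4) = floor((11 - 4)/7) = 1.
That gives (1*12 + 7)/(1*7 + 4) = 19/11.
Compare the errors: |x - 12/7| = |91*7 - 12*53|/(53*7) = 1/371, and |x - 19/11| = |91*11 - 19*53|/(53*11) = 6/583.
Cross-multiplying, 1*583 = 583 < 2226 = 6*371, so 1/371 is smaller: the convergent 12/7 is closer to x than 19/11.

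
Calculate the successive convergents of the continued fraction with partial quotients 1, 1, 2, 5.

Using the convergent recurrence p_i = a_i*p_{i-1} + p_{i-2}, q_i = a_i*q_{i-1} + q_{i-2} with p_{-2}=0, p_{-1}=1, q_{-2}=1, q_{-1}=0:
  i=0: a_0=1, p_0 = 1*1 + 0 = 1, q_0 = 1*0 + 1 = 1.
  i=1: a_1=1, p_1 = 1*1 + 1 = 2, q_1 = 1*1 + 0 = 1.
  i=2: a_2=2, p_2 = 2*2 + 1 = 5, q_2 = 2*1 + 1 = 3.
  i=3: a_3=5, p_3 = 5*5 + 2 = 27, q_3 = 5*3 + 1 = 16.

1/1, 2/1, 5/3, 27/16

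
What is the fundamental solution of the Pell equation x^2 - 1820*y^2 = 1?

(x, y) = (8191, 192)

First expand sqrt(1820) as a continued fraction. With x_i = (sqrt(1820) + m_i)/d_i and (m_0, d_0) = (0, 1): a_0 = floor(sqrt(1820)) = 42, since 42^2 = 1764 <= 1820 < 1849 = 43^2.
Iterate m_{i+1} = d_i*a_i - m_i, d_{i+1} = (1820 - m_{i+1}^2)/d_i, a_{i+1} = floor((a_0 + m_{i+1})/d_{i+1}):
  m_1 = 1*42 - 0 = 42, d_1 = (1820 - 42^2)/1 = 56/1 = 56, a_1 = floor((42 + 42)/56) = 1.
  m_2 = 56*1 - 42 = 14, d_2 = (1820 - 14^2)/56 = 1624/56 = 29, a_2 = floor((42 + 14)/29) = 1.
  m_3 = 29*1 - 14 = 15, d_3 = (1820 - 15^2)/29 = 1595/29 = 55, a_3 = floor((42 + 15)/55) = 1.
  m_4 = 55*1 - 15 = 40, d_4 = (1820 - 40^2)/55 = 220/55 = 4, a_4 = floor((42 + 40)/4) = 20.
  m_5 = 4*20 - 40 = 40, d_5 = (1820 - 40^2)/4 = 220/4 = 55, a_5 = floor((42 + 40)/55) = 1.
  m_6 = 55*1 - 40 = 15, d_6 = (1820 - 15^2)/55 = 1595/55 = 29, a_6 = floor((42 + 15)/29) = 1.
  m_7 = 29*1 - 15 = 14, d_7 = (1820 - 14^2)/29 = 1624/29 = 56, a_7 = floor((42 + 14)/56) = 1.
  m_8 = 56*1 - 14 = 42, d_8 = (1820 - 42^2)/56 = 56/56 = 1, a_8 = floor((42 + 42)/1) = 84.
  m_9 = 1*84 - 42 = 42, d_9 = (1820 - 42^2)/1 = 56/1 = 56: (m_9, d_9) = (m_1, d_1) = (42, 56), so from here the quotients repeat a_1, ..., a_8; the period length is 8.
So sqrt(1820) = [42; (1, 1, 1, 20, 1, 1, 1, 84)] with period length k = 8.
k is even, so the fundamental solution of x^2 - 1820y^2 = 1 is (p_{k-1}, q_{k-1}) = (p_7, q_7); compute convergents through index 7.
Convergents (p_i = a_i*p_{i-1} + p_{i-2}, q_i = a_i*q_{i-1} + q_{i-2} with p_{-2}=0, p_{-1}=1, q_{-2}=1, q_{-1}=0):
  i=0: a_0=42, p_0 = 42*1 + 0 = 42, q_0 = 42*0 + 1 = 1.
  i=1: a_1=1, p_1 = 1*42 + 1 = 43, q_1 = 1*1 + 0 = 1.
  i=2: a_2=1, p_2 = 1*43 + 42 = 85, q_2 = 1*1 + 1 = 2.
  i=3: a_3=1, p_3 = 1*85 + 43 = 128, q_3 = 1*2 + 1 = 3.
  i=4: a_4=20, p_4 = 20*128 + 85 = 2645, q_4 = 20*3 + 2 = 62.
  i=5: a_5=1, p_5 = 1*2645 + 128 = 2773, q_5 = 1*62 + 3 = 65.
  i=6: a_6=1, p_6 = 1*2773 + 2645 = 5418, q_6 = 1*65 + 62 = 127.
  i=7: a_7=1, p_7 = 1*5418 + 2773 = 8191, q_7 = 1*127 + 65 = 192.
Check: 8191^2 - 1820*192^2 = 67092481 - 67092480 = 1, so (x, y) = (8191, 192) solves the equation, and by the theorem it is the least positive solution.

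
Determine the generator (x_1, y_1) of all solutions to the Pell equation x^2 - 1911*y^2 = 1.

(x, y) = (62425, 1428)

First expand sqrt(1911) as a continued fraction. With x_i = (sqrt(1911) + m_i)/d_i and (m_0, d_0) = (0, 1): a_0 = floor(sqrt(1911)) = 43, since 43^2 = 1849 <= 1911 < 1936 = 44^2.
Iterate m_{i+1} = d_i*a_i - m_i, d_{i+1} = (1911 - m_{i+1}^2)/d_i, a_{i+1} = floor((a_0 + m_{i+1})/d_{i+1}):
  m_1 = 1*43 - 0 = 43, d_1 = (1911 - 43^2)/1 = 62/1 = 62, a_1 = floor((43 + 43)/62) = 1.
  m_2 = 62*1 - 43 = 19, d_2 = (1911 - 19^2)/62 = 1550/62 = 25, a_2 = floor((43 + 19)/25) = 2.
  m_3 = 25*2 - 19 = 31, d_3 = (1911 - 31^2)/25 = 950/25 = 38, a_3 = floor((43 + 31)/38) = 1.
  m_4 = 38*1 - 31 = 7, d_4 = (1911 - 7^2)/38 = 1862/38 = 49, a_4 = floor((43 + 7)/49) = 1.
  m_5 = 49*1 - 7 = 42, d_5 = (1911 - 42^2)/49 = 147/49 = 3, a_5 = floor((43 + 42)/3) = 28.
  m_6 = 3*28 - 42 = 42, d_6 = (1911 - 42^2)/3 = 147/3 = 49, a_6 = floor((43 + 42)/49) = 1.
  m_7 = 49*1 - 42 = 7, d_7 = (1911 - 7^2)/49 = 1862/49 = 38, a_7 = floor((43 + 7)/38) = 1.
  m_8 = 38*1 - 7 = 31, d_8 = (1911 - 31^2)/38 = 950/38 = 25, a_8 = floor((43 + 31)/25) = 2.
  m_9 = 25*2 - 31 = 19, d_9 = (1911 - 19^2)/25 = 1550/25 = 62, a_9 = floor((43 + 19)/62) = 1.
  m_10 = 62*1 - 19 = 43, d_10 = (1911 - 43^2)/62 = 62/62 = 1, a_10 = floor((43 + 43)/1) = 86.
  m_11 = 1*86 - 43 = 43, d_11 = (1911 - 43^2)/1 = 62/1 = 62: (m_11, d_11) = (m_1, d_1) = (43, 62), so from here the quotients repeat a_1, ..., a_10; the period length is 10.
So sqrt(1911) = [43; (1, 2, 1, 1, 28, 1, 1, 2, 1, 86)] with period length k = 10.
k is even, so the fundamental solution of x^2 - 1911y^2 = 1 is (p_{k-1}, q_{k-1}) = (p_9, q_9); compute convergents through index 9.
Convergents (p_i = a_i*p_{i-1} + p_{i-2}, q_i = a_i*q_{i-1} + q_{i-2} with p_{-2}=0, p_{-1}=1, q_{-2}=1, q_{-1}=0):
  i=0: a_0=43, p_0 = 43*1 + 0 = 43, q_0 = 43*0 + 1 = 1.
  i=1: a_1=1, p_1 = 1*43 + 1 = 44, q_1 = 1*1 + 0 = 1.
  i=2: a_2=2, p_2 = 2*44 + 43 = 131, q_2 = 2*1 + 1 = 3.
  i=3: a_3=1, p_3 = 1*131 + 44 = 175, q_3 = 1*3 + 1 = 4.
  i=4: a_4=1, p_4 = 1*175 + 131 = 306, q_4 = 1*4 + 3 = 7.
  i=5: a_5=28, p_5 = 28*306 + 175 = 8743, q_5 = 28*7 + 4 = 200.
  i=6: a_6=1, p_6 = 1*8743 + 306 = 9049, q_6 = 1*200 + 7 = 207.
  i=7: a_7=1, p_7 = 1*9049 + 8743 = 17792, q_7 = 1*207 + 200 = 407.
  i=8: a_8=2, p_8 = 2*17792 + 9049 = 44633, q_8 = 2*407 + 207 = 1021.
  i=9: a_9=1, p_9 = 1*44633 + 17792 = 62425, q_9 = 1*1021 + 407 = 1428.
Check: 62425^2 - 1911*1428^2 = 3896880625 - 3896880624 = 1, so (x, y) = (62425, 1428) solves the equation, and by the theorem it is the least positive solution.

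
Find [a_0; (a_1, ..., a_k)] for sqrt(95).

Write x_i = (sqrt(95) + m_i)/d_i with (m_0, d_0) = (0, 1). a_0 = floor(sqrt(95)) = 9, since 9^2 = 81 <= 95 < 100 = 10^2.
Iterate m_{i+1} = d_i*a_i - m_i, d_{i+1} = (95 - m_{i+1}^2)/d_i, a_{i+1} = floor((a_0 + m_{i+1})/d_{i+1}):
  m_1 = 1*9 - 0 = 9, d_1 = (95 - 9^2)/1 = 14/1 = 14, a_1 = floor((9 + 9)/14) = 1.
  m_2 = 14*1 - 9 = 5, d_2 = (95 - 5^2)/14 = 70/14 = 5, a_2 = floor((9 + 5)/5) = 2.
  m_3 = 5*2 - 5 = 5, d_3 = (95 - 5^2)/5 = 70/5 = 14, a_3 = floor((9 + 5)/14) = 1.
  m_4 = 14*1 - 5 = 9, d_4 = (95 - 9^2)/14 = 14/14 = 1, a_4 = floor((9 + 9)/1) = 18.
  m_5 = 1*18 - 9 = 9, d_5 = (95 - 9^2)/1 = 14/1 = 14: (m_5, d_5) = (m_1, d_1) = (9, 14), so from here the quotients repeat a_1, ..., a_4; the period length is 4.
Hence the expansion of sqrt(95) is a_0 = 9 followed by the repeating block 1, 2, 1, 18 (period 4).

[9; (1, 2, 1, 18)]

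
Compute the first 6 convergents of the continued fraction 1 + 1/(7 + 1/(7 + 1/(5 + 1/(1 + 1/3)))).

Using the convergent recurrence p_i = a_i*p_{i-1} + p_{i-2}, q_i = a_i*q_{i-1} + q_{i-2} with p_{-2}=0, p_{-1}=1, q_{-2}=1, q_{-1}=0:
  i=0: a_0=1, p_0 = 1*1 + 0 = 1, q_0 = 1*0 + 1 = 1.
  i=1: a_1=7, p_1 = 7*1 + 1 = 8, q_1 = 7*1 + 0 = 7.
  i=2: a_2=7, p_2 = 7*8 + 1 = 57, q_2 = 7*7 + 1 = 50.
  i=3: a_3=5, p_3 = 5*57 + 8 = 293, q_3 = 5*50 + 7 = 257.
  i=4: a_4=1, p_4 = 1*293 + 57 = 350, q_4 = 1*257 + 50 = 307.
  i=5: a_5=3, p_5 = 3*350 + 293 = 1343, q_5 = 3*307 + 257 = 1178.

1/1, 8/7, 57/50, 293/257, 350/307, 1343/1178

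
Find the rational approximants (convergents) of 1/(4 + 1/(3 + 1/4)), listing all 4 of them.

Using the convergent recurrence p_i = a_i*p_{i-1} + p_{i-2}, q_i = a_i*q_{i-1} + q_{i-2} with p_{-2}=0, p_{-1}=1, q_{-2}=1, q_{-1}=0:
  i=0: a_0=0, p_0 = 0*1 + 0 = 0, q_0 = 0*0 + 1 = 1.
  i=1: a_1=4, p_1 = 4*0 + 1 = 1, q_1 = 4*1 + 0 = 4.
  i=2: a_2=3, p_2 = 3*1 + 0 = 3, q_2 = 3*4 + 1 = 13.
  i=3: a_3=4, p_3 = 4*3 + 1 = 13, q_3 = 4*13 + 4 = 56.

0/1, 1/4, 3/13, 13/56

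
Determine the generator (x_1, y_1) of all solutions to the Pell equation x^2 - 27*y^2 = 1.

(x, y) = (26, 5)

First expand sqrt(27) as a continued fraction. With x_i = (sqrt(27) + m_i)/d_i and (m_0, d_0) = (0, 1): a_0 = floor(sqrt(27)) = 5, since 5^2 = 25 <= 27 < 36 = 6^2.
Iterate m_{i+1} = d_i*a_i - m_i, d_{i+1} = (27 - m_{i+1}^2)/d_i, a_{i+1} = floor((a_0 + m_{i+1})/d_{i+1}):
  m_1 = 1*5 - 0 = 5, d_1 = (27 - 5^2)/1 = 2/1 = 2, a_1 = floor((5 + 5)/2) = 5.
  m_2 = 2*5 - 5 = 5, d_2 = (27 - 5^2)/2 = 2/2 = 1, a_2 = floor((5 + 5)/1) = 10.
  m_3 = 1*10 - 5 = 5, d_3 = (27 - 5^2)/1 = 2/1 = 2: (m_3, d_3) = (m_1, d_1) = (5, 2), so from here the quotients repeat a_1, a_2; the period length is 2.
So sqrt(27) = [5; (5, 10)] with period length k = 2.
k is even, so the fundamental solution of x^2 - 27y^2 = 1 is (p_{k-1}, q_{k-1}) = (p_1, q_1); compute convergents through index 1.
Convergents (p_i = a_i*p_{i-1} + p_{i-2}, q_i = a_i*q_{i-1} + q_{i-2} with p_{-2}=0, p_{-1}=1, q_{-2}=1, q_{-1}=0):
  i=0: a_0=5, p_0 = 5*1 + 0 = 5, q_0 = 5*0 + 1 = 1.
  i=1: a_1=5, p_1 = 5*5 + 1 = 26, q_1 = 5*1 + 0 = 5.
Check: 26^2 - 27*5^2 = 676 - 675 = 1, so (x, y) = (26, 5) solves the equation, and by the theorem it is the least positive solution.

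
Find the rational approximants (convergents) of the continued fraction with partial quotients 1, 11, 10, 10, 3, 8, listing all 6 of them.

1/1, 12/11, 121/111, 1222/1121, 3787/3474, 31518/28913

Using the convergent recurrence p_i = a_i*p_{i-1} + p_{i-2}, q_i = a_i*q_{i-1} + q_{i-2} with p_{-2}=0, p_{-1}=1, q_{-2}=1, q_{-1}=0:
  i=0: a_0=1, p_0 = 1*1 + 0 = 1, q_0 = 1*0 + 1 = 1.
  i=1: a_1=11, p_1 = 11*1 + 1 = 12, q_1 = 11*1 + 0 = 11.
  i=2: a_2=10, p_2 = 10*12 + 1 = 121, q_2 = 10*11 + 1 = 111.
  i=3: a_3=10, p_3 = 10*121 + 12 = 1222, q_3 = 10*111 + 11 = 1121.
  i=4: a_4=3, p_4 = 3*1222 + 121 = 3787, q_4 = 3*1121 + 111 = 3474.
  i=5: a_5=8, p_5 = 8*3787 + 1222 = 31518, q_5 = 8*3474 + 1121 = 28913.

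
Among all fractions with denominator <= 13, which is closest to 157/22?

50/7

Expand x = 157/22 as a continued fraction with the Euclidean algorithm:
  157 = 7*22 + 3, so a_0 = 7.
  22 = 7*3 + 1, so a_1 = 7.
  3 = 3*1 + 0, so a_2 = 3.
so x = [7; 7, 3].
Convergents (p_i = a_i*p_{i-1} + p_{i-2}, q_i = a_i*q_{i-1} + q_{i-2} with p_{-2}=0, p_{-1}=1, q_{-2}=1, q_{-1}=0), until the denominator exceeds 13:
  i=0: a_0=7, p_0 = 7*1 + 0 = 7, q_0 = 7*0 + 1 = 1.
  i=1: a_1=7, p_1 = 7*7 + 1 = 50, q_1 = 7*1 + 0 = 7.
  i=2: a_2=3, p_2 = 3*50 + 7 = 157, q_2 = 3*7 + 1 = 22.
q_2 = 22 > 13, so the last convergent with denominator <= 13 is p_1/q_1 = 50/7.
The closest fraction with denominator <= 13 is either p_1/q_1 or the intermediate fraction (k*p_1 + p_0)/(k*q_1 + q_0) with the largest k >= 1 whose denominator stays <= 13; these approach x as k grows, and every other convergent or intermediate fraction in range is farther away.
Largest k: floor((13 - q_0)/q_1) = floor((13 - 1)/7) = 1.
That gives (1*50 + 7)/(1*7 + 1) = 57/8.
Compare the errors: |x - 50/7| = |157*7 - 50*22|/(22*7) = 1/154, and |x - 57/8| = |157*8 - 57*22|/(22*8) = 2/176.
Cross-multiplying, 1*176 = 176 < 308 = 2*154, so 1/154 is smaller: the convergent 50/7 is closer to x than 57/8.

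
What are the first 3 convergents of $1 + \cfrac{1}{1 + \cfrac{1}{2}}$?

1/1, 2/1, 5/3

Using the convergent recurrence p_i = a_i*p_{i-1} + p_{i-2}, q_i = a_i*q_{i-1} + q_{i-2} with p_{-2}=0, p_{-1}=1, q_{-2}=1, q_{-1}=0:
  i=0: a_0=1, p_0 = 1*1 + 0 = 1, q_0 = 1*0 + 1 = 1.
  i=1: a_1=1, p_1 = 1*1 + 1 = 2, q_1 = 1*1 + 0 = 1.
  i=2: a_2=2, p_2 = 2*2 + 1 = 5, q_2 = 2*1 + 1 = 3.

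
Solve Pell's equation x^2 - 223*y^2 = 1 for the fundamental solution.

(x, y) = (224, 15)

First expand sqrt(223) as a continued fraction. With x_i = (sqrt(223) + m_i)/d_i and (m_0, d_0) = (0, 1): a_0 = floor(sqrt(223)) = 14, since 14^2 = 196 <= 223 < 225 = 15^2.
Iterate m_{i+1} = d_i*a_i - m_i, d_{i+1} = (223 - m_{i+1}^2)/d_i, a_{i+1} = floor((a_0 + m_{i+1})/d_{i+1}):
  m_1 = 1*14 - 0 = 14, d_1 = (223 - 14^2)/1 = 27/1 = 27, a_1 = floor((14 + 14)/27) = 1.
  m_2 = 27*1 - 14 = 13, d_2 = (223 - 13^2)/27 = 54/27 = 2, a_2 = floor((14 + 13)/2) = 13.
  m_3 = 2*13 - 13 = 13, d_3 = (223 - 13^2)/2 = 54/2 = 27, a_3 = floor((14 + 13)/27) = 1.
  m_4 = 27*1 - 13 = 14, d_4 = (223 - 14^2)/27 = 27/27 = 1, a_4 = floor((14 + 14)/1) = 28.
  m_5 = 1*28 - 14 = 14, d_5 = (223 - 14^2)/1 = 27/1 = 27: (m_5, d_5) = (m_1, d_1) = (14, 27), so from here the quotients repeat a_1, ..., a_4; the period length is 4.
So sqrt(223) = [14; (1, 13, 1, 28)] with period length k = 4.
k is even, so the fundamental solution of x^2 - 223y^2 = 1 is (p_{k-1}, q_{k-1}) = (p_3, q_3); compute convergents through index 3.
Convergents (p_i = a_i*p_{i-1} + p_{i-2}, q_i = a_i*q_{i-1} + q_{i-2} with p_{-2}=0, p_{-1}=1, q_{-2}=1, q_{-1}=0):
  i=0: a_0=14, p_0 = 14*1 + 0 = 14, q_0 = 14*0 + 1 = 1.
  i=1: a_1=1, p_1 = 1*14 + 1 = 15, q_1 = 1*1 + 0 = 1.
  i=2: a_2=13, p_2 = 13*15 + 14 = 209, q_2 = 13*1 + 1 = 14.
  i=3: a_3=1, p_3 = 1*209 + 15 = 224, q_3 = 1*14 + 1 = 15.
Check: 224^2 - 223*15^2 = 50176 - 50175 = 1, so (x, y) = (224, 15) solves the equation, and by the theorem it is the least positive solution.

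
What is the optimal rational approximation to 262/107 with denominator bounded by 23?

49/20

Expand x = 262/107 as a continued fraction with the Euclidean algorithm:
  262 = 2*107 + 48, so a_0 = 2.
  107 = 2*48 + 11, so a_1 = 2.
  48 = 4*11 + 4, so a_2 = 4.
  11 = 2*4 + 3, so a_3 = 2.
  4 = 1*3 + 1, so a_4 = 1.
  3 = 3*1 + 0, so a_5 = 3.
so x = [2; 2, 4, 2, 1, 3].
Convergents (p_i = a_i*p_{i-1} + p_{i-2}, q_i = a_i*q_{i-1} + q_{i-2} with p_{-2}=0, p_{-1}=1, q_{-2}=1, q_{-1}=0), until the denominator exceeds 23:
  i=0: a_0=2, p_0 = 2*1 + 0 = 2, q_0 = 2*0 + 1 = 1.
  i=1: a_1=2, p_1 = 2*2 + 1 = 5, q_1 = 2*1 + 0 = 2.
  i=2: a_2=4, p_2 = 4*5 + 2 = 22, q_2 = 4*2 + 1 = 9.
  i=3: a_3=2, p_3 = 2*22 + 5 = 49, q_3 = 2*9 + 2 = 20.
  i=4: a_4=1, p_4 = 1*49 + 22 = 71, q_4 = 1*20 + 9 = 29.
q_4 = 29 > 23, so the last convergent with denominator <= 23 is p_3/q_3 = 49/20.
The closest fraction with denominator <= 23 is either p_3/q_3 or the intermediate fraction (k*p_3 + p_2)/(k*q_3 + q_2) with the largest k >= 1 whose denominator stays <= 23; these approach x as k grows, and every other convergent or intermediate fraction in range is farther away.
Largest k: floor((23 - q_2)/q_3) = floor((23 - 9)/20) = 0.
Since k = 0, no intermediate fraction beyond p_3/q_3 has denominator <= 23, so the convergent 49/20 is the closest (its error is |262*20 - 49*107|/(107*20) = 3/2140).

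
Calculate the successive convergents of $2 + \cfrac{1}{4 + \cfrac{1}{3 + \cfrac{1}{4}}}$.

2/1, 9/4, 29/13, 125/56

Using the convergent recurrence p_i = a_i*p_{i-1} + p_{i-2}, q_i = a_i*q_{i-1} + q_{i-2} with p_{-2}=0, p_{-1}=1, q_{-2}=1, q_{-1}=0:
  i=0: a_0=2, p_0 = 2*1 + 0 = 2, q_0 = 2*0 + 1 = 1.
  i=1: a_1=4, p_1 = 4*2 + 1 = 9, q_1 = 4*1 + 0 = 4.
  i=2: a_2=3, p_2 = 3*9 + 2 = 29, q_2 = 3*4 + 1 = 13.
  i=3: a_3=4, p_3 = 4*29 + 9 = 125, q_3 = 4*13 + 4 = 56.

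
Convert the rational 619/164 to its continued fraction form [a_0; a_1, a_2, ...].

[3; 1, 3, 2, 3, 5]

Run the Euclidean algorithm on 619 and 164; the successive quotients are the partial quotients a_0, a_1, ... (each step inverts the fractional part left over by the previous one):
  619 = 3*164 + 127, so a_0 = 3.
  164 = 1*127 + 37, so a_1 = 1.
  127 = 3*37 + 16, so a_2 = 3.
  37 = 2*16 + 5, so a_3 = 2.
  16 = 3*5 + 1, so a_4 = 3.
  5 = 5*1 + 0, so a_5 = 5.
The remainder reaches 0 after 6 divisions, so the expansion has 6 partial quotients, read off in order.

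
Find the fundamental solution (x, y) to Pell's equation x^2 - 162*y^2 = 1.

(x, y) = (19601, 1540)

First expand sqrt(162) as a continued fraction. With x_i = (sqrt(162) + m_i)/d_i and (m_0, d_0) = (0, 1): a_0 = floor(sqrt(162)) = 12, since 12^2 = 144 <= 162 < 169 = 13^2.
Iterate m_{i+1} = d_i*a_i - m_i, d_{i+1} = (162 - m_{i+1}^2)/d_i, a_{i+1} = floor((a_0 + m_{i+1})/d_{i+1}):
  m_1 = 1*12 - 0 = 12, d_1 = (162 - 12^2)/1 = 18/1 = 18, a_1 = floor((12 + 12)/18) = 1.
  m_2 = 18*1 - 12 = 6, d_2 = (162 - 6^2)/18 = 126/18 = 7, a_2 = floor((12 + 6)/7) = 2.
  m_3 = 7*2 - 6 = 8, d_3 = (162 - 8^2)/7 = 98/7 = 14, a_3 = floor((12 + 8)/14) = 1.
  m_4 = 14*1 - 8 = 6, d_4 = (162 - 6^2)/14 = 126/14 = 9, a_4 = floor((12 + 6)/9) = 2.
  m_5 = 9*2 - 6 = 12, d_5 = (162 - 12^2)/9 = 18/9 = 2, a_5 = floor((12 + 12)/2) = 12.
  m_6 = 2*12 - 12 = 12, d_6 = (162 - 12^2)/2 = 18/2 = 9, a_6 = floor((12 + 12)/9) = 2.
  m_7 = 9*2 - 12 = 6, d_7 = (162 - 6^2)/9 = 126/9 = 14, a_7 = floor((12 + 6)/14) = 1.
  m_8 = 14*1 - 6 = 8, d_8 = (162 - 8^2)/14 = 98/14 = 7, a_8 = floor((12 + 8)/7) = 2.
  m_9 = 7*2 - 8 = 6, d_9 = (162 - 6^2)/7 = 126/7 = 18, a_9 = floor((12 + 6)/18) = 1.
  m_10 = 18*1 - 6 = 12, d_10 = (162 - 12^2)/18 = 18/18 = 1, a_10 = floor((12 + 12)/1) = 24.
  m_11 = 1*24 - 12 = 12, d_11 = (162 - 12^2)/1 = 18/1 = 18: (m_11, d_11) = (m_1, d_1) = (12, 18), so from here the quotients repeat a_1, ..., a_10; the period length is 10.
So sqrt(162) = [12; (1, 2, 1, 2, 12, 2, 1, 2, 1, 24)] with period length k = 10.
k is even, so the fundamental solution of x^2 - 162y^2 = 1 is (p_{k-1}, q_{k-1}) = (p_9, q_9); compute convergents through index 9.
Convergents (p_i = a_i*p_{i-1} + p_{i-2}, q_i = a_i*q_{i-1} + q_{i-2} with p_{-2}=0, p_{-1}=1, q_{-2}=1, q_{-1}=0):
  i=0: a_0=12, p_0 = 12*1 + 0 = 12, q_0 = 12*0 + 1 = 1.
  i=1: a_1=1, p_1 = 1*12 + 1 = 13, q_1 = 1*1 + 0 = 1.
  i=2: a_2=2, p_2 = 2*13 + 12 = 38, q_2 = 2*1 + 1 = 3.
  i=3: a_3=1, p_3 = 1*38 + 13 = 51, q_3 = 1*3 + 1 = 4.
  i=4: a_4=2, p_4 = 2*51 + 38 = 140, q_4 = 2*4 + 3 = 11.
  i=5: a_5=12, p_5 = 12*140 + 51 = 1731, q_5 = 12*11 + 4 = 136.
  i=6: a_6=2, p_6 = 2*1731 + 140 = 3602, q_6 = 2*136 + 11 = 283.
  i=7: a_7=1, p_7 = 1*3602 + 1731 = 5333, q_7 = 1*283 + 136 = 419.
  i=8: a_8=2, p_8 = 2*5333 + 3602 = 14268, q_8 = 2*419 + 283 = 1121.
  i=9: a_9=1, p_9 = 1*14268 + 5333 = 19601, q_9 = 1*1121 + 419 = 1540.
Check: 19601^2 - 162*1540^2 = 384199201 - 384199200 = 1, so (x, y) = (19601, 1540) solves the equation, and by the theorem it is the least positive solution.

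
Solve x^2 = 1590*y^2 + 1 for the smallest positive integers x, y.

(x, y) = (319, 8)

First expand sqrt(1590) as a continued fraction. With x_i = (sqrt(1590) + m_i)/d_i and (m_0, d_0) = (0, 1): a_0 = floor(sqrt(1590)) = 39, since 39^2 = 1521 <= 1590 < 1600 = 40^2.
Iterate m_{i+1} = d_i*a_i - m_i, d_{i+1} = (1590 - m_{i+1}^2)/d_i, a_{i+1} = floor((a_0 + m_{i+1})/d_{i+1}):
  m_1 = 1*39 - 0 = 39, d_1 = (1590 - 39^2)/1 = 69/1 = 69, a_1 = floor((39 + 39)/69) = 1.
  m_2 = 69*1 - 39 = 30, d_2 = (1590 - 30^2)/69 = 690/69 = 10, a_2 = floor((39 + 30)/10) = 6.
  m_3 = 10*6 - 30 = 30, d_3 = (1590 - 30^2)/10 = 690/10 = 69, a_3 = floor((39 + 30)/69) = 1.
  m_4 = 69*1 - 30 = 39, d_4 = (1590 - 39^2)/69 = 69/69 = 1, a_4 = floor((39 + 39)/1) = 78.
  m_5 = 1*78 - 39 = 39, d_5 = (1590 - 39^2)/1 = 69/1 = 69: (m_5, d_5) = (m_1, d_1) = (39, 69), so from here the quotients repeat a_1, ..., a_4; the period length is 4.
So sqrt(1590) = [39; (1, 6, 1, 78)] with period length k = 4.
k is even, so the fundamental solution of x^2 - 1590y^2 = 1 is (p_{k-1}, q_{k-1}) = (p_3, q_3); compute convergents through index 3.
Convergents (p_i = a_i*p_{i-1} + p_{i-2}, q_i = a_i*q_{i-1} + q_{i-2} with p_{-2}=0, p_{-1}=1, q_{-2}=1, q_{-1}=0):
  i=0: a_0=39, p_0 = 39*1 + 0 = 39, q_0 = 39*0 + 1 = 1.
  i=1: a_1=1, p_1 = 1*39 + 1 = 40, q_1 = 1*1 + 0 = 1.
  i=2: a_2=6, p_2 = 6*40 + 39 = 279, q_2 = 6*1 + 1 = 7.
  i=3: a_3=1, p_3 = 1*279 + 40 = 319, q_3 = 1*7 + 1 = 8.
Check: 319^2 - 1590*8^2 = 101761 - 101760 = 1, so (x, y) = (319, 8) solves the equation, and by the theorem it is the least positive solution.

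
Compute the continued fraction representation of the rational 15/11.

[1; 2, 1, 3]

Run the Euclidean algorithm on 15 and 11; the successive quotients are the partial quotients a_0, a_1, ... (each step inverts the fractional part left over by the previous one):
  15 = 1*11 + 4, so a_0 = 1.
  11 = 2*4 + 3, so a_1 = 2.
  4 = 1*3 + 1, so a_2 = 1.
  3 = 3*1 + 0, so a_3 = 3.
The remainder reaches 0 after 4 divisions, so the expansion has 4 partial quotients, read off in order.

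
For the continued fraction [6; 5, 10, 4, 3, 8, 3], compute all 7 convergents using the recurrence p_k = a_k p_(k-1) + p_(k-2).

6/1, 31/5, 316/51, 1295/209, 4201/678, 34903/5633, 108910/17577

Using the convergent recurrence p_i = a_i*p_{i-1} + p_{i-2}, q_i = a_i*q_{i-1} + q_{i-2} with p_{-2}=0, p_{-1}=1, q_{-2}=1, q_{-1}=0:
  i=0: a_0=6, p_0 = 6*1 + 0 = 6, q_0 = 6*0 + 1 = 1.
  i=1: a_1=5, p_1 = 5*6 + 1 = 31, q_1 = 5*1 + 0 = 5.
  i=2: a_2=10, p_2 = 10*31 + 6 = 316, q_2 = 10*5 + 1 = 51.
  i=3: a_3=4, p_3 = 4*316 + 31 = 1295, q_3 = 4*51 + 5 = 209.
  i=4: a_4=3, p_4 = 3*1295 + 316 = 4201, q_4 = 3*209 + 51 = 678.
  i=5: a_5=8, p_5 = 8*4201 + 1295 = 34903, q_5 = 8*678 + 209 = 5633.
  i=6: a_6=3, p_6 = 3*34903 + 4201 = 108910, q_6 = 3*5633 + 678 = 17577.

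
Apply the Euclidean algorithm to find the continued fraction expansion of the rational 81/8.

Run the Euclidean algorithm on 81 and 8; the successive quotients are the partial quotients a_0, a_1, ... (each step inverts the fractional part left over by the previous one):
  81 = 10*8 + 1, so a_0 = 10.
  8 = 8*1 + 0, so a_1 = 8.
The remainder reaches 0 after 2 divisions, so the expansion has 2 partial quotients, read off in order.

[10; 8]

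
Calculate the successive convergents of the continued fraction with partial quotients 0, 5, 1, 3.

Using the convergent recurrence p_i = a_i*p_{i-1} + p_{i-2}, q_i = a_i*q_{i-1} + q_{i-2} with p_{-2}=0, p_{-1}=1, q_{-2}=1, q_{-1}=0:
  i=0: a_0=0, p_0 = 0*1 + 0 = 0, q_0 = 0*0 + 1 = 1.
  i=1: a_1=5, p_1 = 5*0 + 1 = 1, q_1 = 5*1 + 0 = 5.
  i=2: a_2=1, p_2 = 1*1 + 0 = 1, q_2 = 1*5 + 1 = 6.
  i=3: a_3=3, p_3 = 3*1 + 1 = 4, q_3 = 3*6 + 5 = 23.

0/1, 1/5, 1/6, 4/23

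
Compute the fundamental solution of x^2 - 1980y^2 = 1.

(x, y) = (89, 2)

First expand sqrt(1980) as a continued fraction. With x_i = (sqrt(1980) + m_i)/d_i and (m_0, d_0) = (0, 1): a_0 = floor(sqrt(1980)) = 44, since 44^2 = 1936 <= 1980 < 2025 = 45^2.
Iterate m_{i+1} = d_i*a_i - m_i, d_{i+1} = (1980 - m_{i+1}^2)/d_i, a_{i+1} = floor((a_0 + m_{i+1})/d_{i+1}):
  m_1 = 1*44 - 0 = 44, d_1 = (1980 - 44^2)/1 = 44/1 = 44, a_1 = floor((44 + 44)/44) = 2.
  m_2 = 44*2 - 44 = 44, d_2 = (1980 - 44^2)/44 = 44/44 = 1, a_2 = floor((44 + 44)/1) = 88.
  m_3 = 1*88 - 44 = 44, d_3 = (1980 - 44^2)/1 = 44/1 = 44: (m_3, d_3) = (m_1, d_1) = (44, 44), so from here the quotients repeat a_1, a_2; the period length is 2.
So sqrt(1980) = [44; (2, 88)] with period length k = 2.
k is even, so the fundamental solution of x^2 - 1980y^2 = 1 is (p_{k-1}, q_{k-1}) = (p_1, q_1); compute convergents through index 1.
Convergents (p_i = a_i*p_{i-1} + p_{i-2}, q_i = a_i*q_{i-1} + q_{i-2} with p_{-2}=0, p_{-1}=1, q_{-2}=1, q_{-1}=0):
  i=0: a_0=44, p_0 = 44*1 + 0 = 44, q_0 = 44*0 + 1 = 1.
  i=1: a_1=2, p_1 = 2*44 + 1 = 89, q_1 = 2*1 + 0 = 2.
Check: 89^2 - 1980*2^2 = 7921 - 7920 = 1, so (x, y) = (89, 2) solves the equation, and by the theorem it is the least positive solution.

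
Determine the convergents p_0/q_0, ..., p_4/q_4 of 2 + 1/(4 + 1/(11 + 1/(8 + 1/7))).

Using the convergent recurrence p_i = a_i*p_{i-1} + p_{i-2}, q_i = a_i*q_{i-1} + q_{i-2} with p_{-2}=0, p_{-1}=1, q_{-2}=1, q_{-1}=0:
  i=0: a_0=2, p_0 = 2*1 + 0 = 2, q_0 = 2*0 + 1 = 1.
  i=1: a_1=4, p_1 = 4*2 + 1 = 9, q_1 = 4*1 + 0 = 4.
  i=2: a_2=11, p_2 = 11*9 + 2 = 101, q_2 = 11*4 + 1 = 45.
  i=3: a_3=8, p_3 = 8*101 + 9 = 817, q_3 = 8*45 + 4 = 364.
  i=4: a_4=7, p_4 = 7*817 + 101 = 5820, q_4 = 7*364 + 45 = 2593.

2/1, 9/4, 101/45, 817/364, 5820/2593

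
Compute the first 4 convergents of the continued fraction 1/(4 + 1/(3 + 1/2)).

Using the convergent recurrence p_i = a_i*p_{i-1} + p_{i-2}, q_i = a_i*q_{i-1} + q_{i-2} with p_{-2}=0, p_{-1}=1, q_{-2}=1, q_{-1}=0:
  i=0: a_0=0, p_0 = 0*1 + 0 = 0, q_0 = 0*0 + 1 = 1.
  i=1: a_1=4, p_1 = 4*0 + 1 = 1, q_1 = 4*1 + 0 = 4.
  i=2: a_2=3, p_2 = 3*1 + 0 = 3, q_2 = 3*4 + 1 = 13.
  i=3: a_3=2, p_3 = 2*3 + 1 = 7, q_3 = 2*13 + 4 = 30.

0/1, 1/4, 3/13, 7/30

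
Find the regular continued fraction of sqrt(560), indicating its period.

Write x_i = (sqrt(560) + m_i)/d_i with (m_0, d_0) = (0, 1). a_0 = floor(sqrt(560)) = 23, since 23^2 = 529 <= 560 < 576 = 24^2.
Iterate m_{i+1} = d_i*a_i - m_i, d_{i+1} = (560 - m_{i+1}^2)/d_i, a_{i+1} = floor((a_0 + m_{i+1})/d_{i+1}):
  m_1 = 1*23 - 0 = 23, d_1 = (560 - 23^2)/1 = 31/1 = 31, a_1 = floor((23 + 23)/31) = 1.
  m_2 = 31*1 - 23 = 8, d_2 = (560 - 8^2)/31 = 496/31 = 16, a_2 = floor((23 + 8)/16) = 1.
  m_3 = 16*1 - 8 = 8, d_3 = (560 - 8^2)/16 = 496/16 = 31, a_3 = floor((23 + 8)/31) = 1.
  m_4 = 31*1 - 8 = 23, d_4 = (560 - 23^2)/31 = 31/31 = 1, a_4 = floor((23 + 23)/1) = 46.
  m_5 = 1*46 - 23 = 23, d_5 = (560 - 23^2)/1 = 31/1 = 31: (m_5, d_5) = (m_1, d_1) = (23, 31), so from here the quotients repeat a_1, ..., a_4; the period length is 4.
Hence the expansion of sqrt(560) is a_0 = 23 followed by the repeating block 1, 1, 1, 46 (period 4).

[23; (1, 1, 1, 46)]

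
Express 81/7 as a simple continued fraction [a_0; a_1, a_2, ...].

Run the Euclidean algorithm on 81 and 7; the successive quotients are the partial quotients a_0, a_1, ... (each step inverts the fractional part left over by the previous one):
  81 = 11*7 + 4, so a_0 = 11.
  7 = 1*4 + 3, so a_1 = 1.
  4 = 1*3 + 1, so a_2 = 1.
  3 = 3*1 + 0, so a_3 = 3.
The remainder reaches 0 after 4 divisions, so the expansion has 4 partial quotients, read off in order.

[11; 1, 1, 3]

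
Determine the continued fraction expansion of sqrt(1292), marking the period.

Write x_i = (sqrt(1292) + m_i)/d_i with (m_0, d_0) = (0, 1). a_0 = floor(sqrt(1292)) = 35, since 35^2 = 1225 <= 1292 < 1296 = 36^2.
Iterate m_{i+1} = d_i*a_i - m_i, d_{i+1} = (1292 - m_{i+1}^2)/d_i, a_{i+1} = floor((a_0 + m_{i+1})/d_{i+1}):
  m_1 = 1*35 - 0 = 35, d_1 = (1292 - 35^2)/1 = 67/1 = 67, a_1 = floor((35 + 35)/67) = 1.
  m_2 = 67*1 - 35 = 32, d_2 = (1292 - 32^2)/67 = 268/67 = 4, a_2 = floor((35 + 32)/4) = 16.
  m_3 = 4*16 - 32 = 32, d_3 = (1292 - 32^2)/4 = 268/4 = 67, a_3 = floor((35 + 32)/67) = 1.
  m_4 = 67*1 - 32 = 35, d_4 = (1292 - 35^2)/67 = 67/67 = 1, a_4 = floor((35 + 35)/1) = 70.
  m_5 = 1*70 - 35 = 35, d_5 = (1292 - 35^2)/1 = 67/1 = 67: (m_5, d_5) = (m_1, d_1) = (35, 67), so from here the quotients repeat a_1, ..., a_4; the period length is 4.
Hence the expansion of sqrt(1292) is a_0 = 35 followed by the repeating block 1, 16, 1, 70 (period 4).

[35; (1, 16, 1, 70)]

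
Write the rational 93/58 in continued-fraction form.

Run the Euclidean algorithm on 93 and 58; the successive quotients are the partial quotients a_0, a_1, ... (each step inverts the fractional part left over by the previous one):
  93 = 1*58 + 35, so a_0 = 1.
  58 = 1*35 + 23, so a_1 = 1.
  35 = 1*23 + 12, so a_2 = 1.
  23 = 1*12 + 11, so a_3 = 1.
  12 = 1*11 + 1, so a_4 = 1.
  11 = 11*1 + 0, so a_5 = 11.
The remainder reaches 0 after 6 divisions, so the expansion has 6 partial quotients, read off in order.

[1; 1, 1, 1, 1, 11]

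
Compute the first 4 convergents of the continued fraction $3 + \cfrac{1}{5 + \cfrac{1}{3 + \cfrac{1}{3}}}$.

3/1, 16/5, 51/16, 169/53

Using the convergent recurrence p_i = a_i*p_{i-1} + p_{i-2}, q_i = a_i*q_{i-1} + q_{i-2} with p_{-2}=0, p_{-1}=1, q_{-2}=1, q_{-1}=0:
  i=0: a_0=3, p_0 = 3*1 + 0 = 3, q_0 = 3*0 + 1 = 1.
  i=1: a_1=5, p_1 = 5*3 + 1 = 16, q_1 = 5*1 + 0 = 5.
  i=2: a_2=3, p_2 = 3*16 + 3 = 51, q_2 = 3*5 + 1 = 16.
  i=3: a_3=3, p_3 = 3*51 + 16 = 169, q_3 = 3*16 + 5 = 53.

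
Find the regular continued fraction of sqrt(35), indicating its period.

[5; (1, 10)]

Write x_i = (sqrt(35) + m_i)/d_i with (m_0, d_0) = (0, 1). a_0 = floor(sqrt(35)) = 5, since 5^2 = 25 <= 35 < 36 = 6^2.
Iterate m_{i+1} = d_i*a_i - m_i, d_{i+1} = (35 - m_{i+1}^2)/d_i, a_{i+1} = floor((a_0 + m_{i+1})/d_{i+1}):
  m_1 = 1*5 - 0 = 5, d_1 = (35 - 5^2)/1 = 10/1 = 10, a_1 = floor((5 + 5)/10) = 1.
  m_2 = 10*1 - 5 = 5, d_2 = (35 - 5^2)/10 = 10/10 = 1, a_2 = floor((5 + 5)/1) = 10.
  m_3 = 1*10 - 5 = 5, d_3 = (35 - 5^2)/1 = 10/1 = 10: (m_3, d_3) = (m_1, d_1) = (5, 10), so from here the quotients repeat a_1, a_2; the period length is 2.
Hence the expansion of sqrt(35) is a_0 = 5 followed by the repeating block 1, 10 (period 2).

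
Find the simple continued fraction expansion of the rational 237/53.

Run the Euclidean algorithm on 237 and 53; the successive quotients are the partial quotients a_0, a_1, ... (each step inverts the fractional part left over by the previous one):
  237 = 4*53 + 25, so a_0 = 4.
  53 = 2*25 + 3, so a_1 = 2.
  25 = 8*3 + 1, so a_2 = 8.
  3 = 3*1 + 0, so a_3 = 3.
The remainder reaches 0 after 4 divisions, so the expansion has 4 partial quotients, read off in order.

[4; 2, 8, 3]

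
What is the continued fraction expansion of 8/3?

Run the Euclidean algorithm on 8 and 3; the successive quotients are the partial quotients a_0, a_1, ... (each step inverts the fractional part left over by the previous one):
  8 = 2*3 + 2, so a_0 = 2.
  3 = 1*2 + 1, so a_1 = 1.
  2 = 2*1 + 0, so a_2 = 2.
The remainder reaches 0 after 3 divisions, so the expansion has 3 partial quotients, read off in order.

[2; 1, 2]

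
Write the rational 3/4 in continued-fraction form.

Run the Euclidean algorithm on 3 and 4; the successive quotients are the partial quotients a_0, a_1, ... (each step inverts the fractional part left over by the previous one):
  3 = 0*4 + 3, so a_0 = 0.
  4 = 1*3 + 1, so a_1 = 1.
  3 = 3*1 + 0, so a_2 = 3.
The remainder reaches 0 after 3 divisions, so the expansion has 3 partial quotients, read off in order.

[0; 1, 3]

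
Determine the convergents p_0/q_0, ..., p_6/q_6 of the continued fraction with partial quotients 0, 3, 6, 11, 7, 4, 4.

0/1, 1/3, 6/19, 67/212, 475/1503, 1967/6224, 8343/26399

Using the convergent recurrence p_i = a_i*p_{i-1} + p_{i-2}, q_i = a_i*q_{i-1} + q_{i-2} with p_{-2}=0, p_{-1}=1, q_{-2}=1, q_{-1}=0:
  i=0: a_0=0, p_0 = 0*1 + 0 = 0, q_0 = 0*0 + 1 = 1.
  i=1: a_1=3, p_1 = 3*0 + 1 = 1, q_1 = 3*1 + 0 = 3.
  i=2: a_2=6, p_2 = 6*1 + 0 = 6, q_2 = 6*3 + 1 = 19.
  i=3: a_3=11, p_3 = 11*6 + 1 = 67, q_3 = 11*19 + 3 = 212.
  i=4: a_4=7, p_4 = 7*67 + 6 = 475, q_4 = 7*212 + 19 = 1503.
  i=5: a_5=4, p_5 = 4*475 + 67 = 1967, q_5 = 4*1503 + 212 = 6224.
  i=6: a_6=4, p_6 = 4*1967 + 475 = 8343, q_6 = 4*6224 + 1503 = 26399.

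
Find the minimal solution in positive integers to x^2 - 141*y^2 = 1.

(x, y) = (95, 8)

First expand sqrt(141) as a continued fraction. With x_i = (sqrt(141) + m_i)/d_i and (m_0, d_0) = (0, 1): a_0 = floor(sqrt(141)) = 11, since 11^2 = 121 <= 141 < 144 = 12^2.
Iterate m_{i+1} = d_i*a_i - m_i, d_{i+1} = (141 - m_{i+1}^2)/d_i, a_{i+1} = floor((a_0 + m_{i+1})/d_{i+1}):
  m_1 = 1*11 - 0 = 11, d_1 = (141 - 11^2)/1 = 20/1 = 20, a_1 = floor((11 + 11)/20) = 1.
  m_2 = 20*1 - 11 = 9, d_2 = (141 - 9^2)/20 = 60/20 = 3, a_2 = floor((11 + 9)/3) = 6.
  m_3 = 3*6 - 9 = 9, d_3 = (141 - 9^2)/3 = 60/3 = 20, a_3 = floor((11 + 9)/20) = 1.
  m_4 = 20*1 - 9 = 11, d_4 = (141 - 11^2)/20 = 20/20 = 1, a_4 = floor((11 + 11)/1) = 22.
  m_5 = 1*22 - 11 = 11, d_5 = (141 - 11^2)/1 = 20/1 = 20: (m_5, d_5) = (m_1, d_1) = (11, 20), so from here the quotients repeat a_1, ..., a_4; the period length is 4.
So sqrt(141) = [11; (1, 6, 1, 22)] with period length k = 4.
k is even, so the fundamental solution of x^2 - 141y^2 = 1 is (p_{k-1}, q_{k-1}) = (p_3, q_3); compute convergents through index 3.
Convergents (p_i = a_i*p_{i-1} + p_{i-2}, q_i = a_i*q_{i-1} + q_{i-2} with p_{-2}=0, p_{-1}=1, q_{-2}=1, q_{-1}=0):
  i=0: a_0=11, p_0 = 11*1 + 0 = 11, q_0 = 11*0 + 1 = 1.
  i=1: a_1=1, p_1 = 1*11 + 1 = 12, q_1 = 1*1 + 0 = 1.
  i=2: a_2=6, p_2 = 6*12 + 11 = 83, q_2 = 6*1 + 1 = 7.
  i=3: a_3=1, p_3 = 1*83 + 12 = 95, q_3 = 1*7 + 1 = 8.
Check: 95^2 - 141*8^2 = 9025 - 9024 = 1, so (x, y) = (95, 8) solves the equation, and by the theorem it is the least positive solution.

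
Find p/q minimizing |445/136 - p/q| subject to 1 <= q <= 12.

Expand x = 445/136 as a continued fraction with the Euclidean algorithm:
  445 = 3*136 + 37, so a_0 = 3.
  136 = 3*37 + 25, so a_1 = 3.
  37 = 1*25 + 12, so a_2 = 1.
  25 = 2*12 + 1, so a_3 = 2.
  12 = 12*1 + 0, so a_4 = 12.
so x = [3; 3, 1, 2, 12].
Convergents (p_i = a_i*p_{i-1} + p_{i-2}, q_i = a_i*q_{i-1} + q_{i-2} with p_{-2}=0, p_{-1}=1, q_{-2}=1, q_{-1}=0), until the denominator exceeds 12:
  i=0: a_0=3, p_0 = 3*1 + 0 = 3, q_0 = 3*0 + 1 = 1.
  i=1: a_1=3, p_1 = 3*3 + 1 = 10, q_1 = 3*1 + 0 = 3.
  i=2: a_2=1, p_2 = 1*10 + 3 = 13, q_2 = 1*3 + 1 = 4.
  i=3: a_3=2, p_3 = 2*13 + 10 = 36, q_3 = 2*4 + 3 = 11.
  i=4: a_4=12, p_4 = 12*36 + 13 = 445, q_4 = 12*11 + 4 = 136.
q_4 = 136 > 12, so the last convergent with denominator <= 12 is p_3/q_3 = 36/11.
The closest fraction with denominator <= 12 is either p_3/q_3 or the intermediate fraction (k*p_3 + p_2)/(k*q_3 + q_2) with the largest k >= 1 whose denominator stays <= 12; these approach x as k grows, and every other convergent or intermediate fraction in range is farther away.
Largest k: floor((12 - q_2)/q_3) = floor((12 - 4)/11) = 0.
Since k = 0, no intermediate fraction beyond p_3/q_3 has denominator <= 12, so the convergent 36/11 is the closest (its error is |445*11 - 36*136|/(136*11) = 1/1496).

36/11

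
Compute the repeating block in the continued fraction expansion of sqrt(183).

[13; (1, 1, 8, 1, 1, 26)]

Write x_i = (sqrt(183) + m_i)/d_i with (m_0, d_0) = (0, 1). a_0 = floor(sqrt(183)) = 13, since 13^2 = 169 <= 183 < 196 = 14^2.
Iterate m_{i+1} = d_i*a_i - m_i, d_{i+1} = (183 - m_{i+1}^2)/d_i, a_{i+1} = floor((a_0 + m_{i+1})/d_{i+1}):
  m_1 = 1*13 - 0 = 13, d_1 = (183 - 13^2)/1 = 14/1 = 14, a_1 = floor((13 + 13)/14) = 1.
  m_2 = 14*1 - 13 = 1, d_2 = (183 - 1^2)/14 = 182/14 = 13, a_2 = floor((13 + 1)/13) = 1.
  m_3 = 13*1 - 1 = 12, d_3 = (183 - 12^2)/13 = 39/13 = 3, a_3 = floor((13 + 12)/3) = 8.
  m_4 = 3*8 - 12 = 12, d_4 = (183 - 12^2)/3 = 39/3 = 13, a_4 = floor((13 + 12)/13) = 1.
  m_5 = 13*1 - 12 = 1, d_5 = (183 - 1^2)/13 = 182/13 = 14, a_5 = floor((13 + 1)/14) = 1.
  m_6 = 14*1 - 1 = 13, d_6 = (183 - 13^2)/14 = 14/14 = 1, a_6 = floor((13 + 13)/1) = 26.
  m_7 = 1*26 - 13 = 13, d_7 = (183 - 13^2)/1 = 14/1 = 14: (m_7, d_7) = (m_1, d_1) = (13, 14), so from here the quotients repeat a_1, ..., a_6; the period length is 6.
Hence the expansion of sqrt(183) is a_0 = 13 followed by the repeating block 1, 1, 8, 1, 1, 26 (period 6).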